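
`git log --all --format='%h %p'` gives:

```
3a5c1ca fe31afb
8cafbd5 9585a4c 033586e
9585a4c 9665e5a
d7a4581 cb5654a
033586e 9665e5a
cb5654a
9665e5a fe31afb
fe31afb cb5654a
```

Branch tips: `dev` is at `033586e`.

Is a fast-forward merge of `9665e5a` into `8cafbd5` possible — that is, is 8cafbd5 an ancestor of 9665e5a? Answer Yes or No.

No

A fast-forward from 8cafbd5 to 9665e5a is possible iff 8cafbd5 is an ancestor of 9665e5a.
Ancestors of 9665e5a: {9665e5a, cb5654a, fe31afb}.
8cafbd5 is not among them, so fast-forward is not possible.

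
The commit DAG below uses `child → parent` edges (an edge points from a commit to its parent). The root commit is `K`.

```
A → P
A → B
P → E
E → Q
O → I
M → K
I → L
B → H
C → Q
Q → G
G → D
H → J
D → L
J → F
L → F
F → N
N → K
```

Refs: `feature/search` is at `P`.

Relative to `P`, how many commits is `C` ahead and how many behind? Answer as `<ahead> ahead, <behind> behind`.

Reachable from C: {C, D, F, G, K, L, N, Q}.
Reachable from P: {D, E, F, G, K, L, N, P, Q}.
Only in C's history (ahead): {C} — 1.
Only in P's history (behind): {E, P} — 2.

1 ahead, 2 behind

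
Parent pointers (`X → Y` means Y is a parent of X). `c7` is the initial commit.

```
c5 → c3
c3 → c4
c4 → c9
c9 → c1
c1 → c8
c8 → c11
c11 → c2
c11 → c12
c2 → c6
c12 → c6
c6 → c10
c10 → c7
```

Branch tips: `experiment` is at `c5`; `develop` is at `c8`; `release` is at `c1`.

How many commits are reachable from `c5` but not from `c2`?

Reachable from c5: {c1, c10, c11, c12, c2, c3, c4, c5, c6, c7, c8, c9}.
Reachable from c2: {c10, c2, c6, c7}.
In c5's history but not c2's: {c1, c11, c12, c3, c4, c5, c8, c9} — 8 commits.

8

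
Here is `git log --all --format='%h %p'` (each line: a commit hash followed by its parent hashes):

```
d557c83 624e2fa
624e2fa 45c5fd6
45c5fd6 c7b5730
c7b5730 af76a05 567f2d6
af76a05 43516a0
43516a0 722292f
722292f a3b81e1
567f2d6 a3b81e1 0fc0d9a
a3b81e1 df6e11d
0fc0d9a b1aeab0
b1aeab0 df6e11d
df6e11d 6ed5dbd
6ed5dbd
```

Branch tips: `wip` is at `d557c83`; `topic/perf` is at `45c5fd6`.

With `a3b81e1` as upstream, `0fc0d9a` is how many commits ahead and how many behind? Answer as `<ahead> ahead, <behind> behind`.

2 ahead, 1 behind

Reachable from 0fc0d9a: {0fc0d9a, 6ed5dbd, b1aeab0, df6e11d}.
Reachable from a3b81e1: {6ed5dbd, a3b81e1, df6e11d}.
Only in 0fc0d9a's history (ahead): {0fc0d9a, b1aeab0} — 2.
Only in a3b81e1's history (behind): {a3b81e1} — 1.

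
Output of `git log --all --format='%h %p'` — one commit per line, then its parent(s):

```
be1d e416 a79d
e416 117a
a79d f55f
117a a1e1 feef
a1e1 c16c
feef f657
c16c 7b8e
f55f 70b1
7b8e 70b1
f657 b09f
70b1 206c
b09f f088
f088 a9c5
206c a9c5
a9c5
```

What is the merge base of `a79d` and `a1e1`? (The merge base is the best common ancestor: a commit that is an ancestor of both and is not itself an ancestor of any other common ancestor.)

Ancestors of a79d: {206c, 70b1, a79d, a9c5, f55f}.
Ancestors of a1e1: {206c, 70b1, 7b8e, a1e1, a9c5, c16c}.
Common ancestors: {206c, 70b1, a9c5}.
Among these, 70b1 is not an ancestor of any other common ancestor — it is the merge base.

70b1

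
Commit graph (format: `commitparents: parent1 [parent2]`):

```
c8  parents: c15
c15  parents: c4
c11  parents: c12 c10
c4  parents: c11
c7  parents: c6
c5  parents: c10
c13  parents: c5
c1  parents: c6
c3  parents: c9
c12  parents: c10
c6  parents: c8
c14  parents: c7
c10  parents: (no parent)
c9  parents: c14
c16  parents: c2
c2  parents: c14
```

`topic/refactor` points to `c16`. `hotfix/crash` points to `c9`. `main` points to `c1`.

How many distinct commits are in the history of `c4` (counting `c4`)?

4

Walking parent pointers from c4: reachable set = {c10, c11, c12, c4}.
That is 4 commits.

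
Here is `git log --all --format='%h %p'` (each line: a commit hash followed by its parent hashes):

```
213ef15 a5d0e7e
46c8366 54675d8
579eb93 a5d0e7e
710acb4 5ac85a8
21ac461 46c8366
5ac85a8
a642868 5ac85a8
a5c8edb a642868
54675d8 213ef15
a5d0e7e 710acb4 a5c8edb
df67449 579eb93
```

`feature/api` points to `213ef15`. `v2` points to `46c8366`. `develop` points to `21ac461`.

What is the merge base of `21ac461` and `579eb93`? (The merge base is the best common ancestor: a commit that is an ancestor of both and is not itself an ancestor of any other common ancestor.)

a5d0e7e

Ancestors of 21ac461: {213ef15, 21ac461, 46c8366, 54675d8, 5ac85a8, 710acb4, a5c8edb, a5d0e7e, a642868}.
Ancestors of 579eb93: {579eb93, 5ac85a8, 710acb4, a5c8edb, a5d0e7e, a642868}.
Common ancestors: {5ac85a8, 710acb4, a5c8edb, a5d0e7e, a642868}.
Among these, a5d0e7e is not an ancestor of any other common ancestor — it is the merge base.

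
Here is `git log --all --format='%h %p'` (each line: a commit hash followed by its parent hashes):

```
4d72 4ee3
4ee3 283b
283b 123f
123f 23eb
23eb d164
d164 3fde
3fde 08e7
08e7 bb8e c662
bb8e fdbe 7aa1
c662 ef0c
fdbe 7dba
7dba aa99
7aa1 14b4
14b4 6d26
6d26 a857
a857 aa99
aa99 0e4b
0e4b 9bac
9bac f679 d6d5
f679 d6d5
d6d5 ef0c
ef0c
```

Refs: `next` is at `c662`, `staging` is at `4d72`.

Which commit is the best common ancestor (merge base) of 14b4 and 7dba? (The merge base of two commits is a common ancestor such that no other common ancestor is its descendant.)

aa99

Ancestors of 14b4: {0e4b, 14b4, 6d26, 9bac, a857, aa99, d6d5, ef0c, f679}.
Ancestors of 7dba: {0e4b, 7dba, 9bac, aa99, d6d5, ef0c, f679}.
Common ancestors: {0e4b, 9bac, aa99, d6d5, ef0c, f679}.
Among these, aa99 is not an ancestor of any other common ancestor — it is the merge base.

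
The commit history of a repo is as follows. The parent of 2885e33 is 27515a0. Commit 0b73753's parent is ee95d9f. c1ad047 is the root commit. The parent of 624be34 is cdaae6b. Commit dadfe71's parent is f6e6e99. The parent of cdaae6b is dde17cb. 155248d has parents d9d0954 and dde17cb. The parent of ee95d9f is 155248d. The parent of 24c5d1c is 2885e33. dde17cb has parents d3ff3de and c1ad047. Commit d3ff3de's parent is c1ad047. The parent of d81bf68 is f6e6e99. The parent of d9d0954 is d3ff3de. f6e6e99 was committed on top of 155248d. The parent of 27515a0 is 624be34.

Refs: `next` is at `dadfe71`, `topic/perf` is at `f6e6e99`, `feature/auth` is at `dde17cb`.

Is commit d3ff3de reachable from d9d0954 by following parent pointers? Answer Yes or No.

Yes

Ancestors of d9d0954 (commits reachable by following parents): {c1ad047, d3ff3de, d9d0954}.
d3ff3de is in that set, so it is an ancestor of d9d0954.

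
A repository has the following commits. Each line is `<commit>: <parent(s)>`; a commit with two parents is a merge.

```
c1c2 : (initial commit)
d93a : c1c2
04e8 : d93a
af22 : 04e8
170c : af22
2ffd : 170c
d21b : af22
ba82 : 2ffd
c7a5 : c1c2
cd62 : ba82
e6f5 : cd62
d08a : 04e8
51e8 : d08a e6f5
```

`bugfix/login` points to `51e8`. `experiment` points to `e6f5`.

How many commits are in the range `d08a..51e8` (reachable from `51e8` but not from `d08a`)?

Reachable from 51e8: {04e8, 170c, 2ffd, 51e8, af22, ba82, c1c2, cd62, d08a, d93a, e6f5}.
Reachable from d08a: {04e8, c1c2, d08a, d93a}.
In 51e8's history but not d08a's: {170c, 2ffd, 51e8, af22, ba82, cd62, e6f5} — 7 commits.

7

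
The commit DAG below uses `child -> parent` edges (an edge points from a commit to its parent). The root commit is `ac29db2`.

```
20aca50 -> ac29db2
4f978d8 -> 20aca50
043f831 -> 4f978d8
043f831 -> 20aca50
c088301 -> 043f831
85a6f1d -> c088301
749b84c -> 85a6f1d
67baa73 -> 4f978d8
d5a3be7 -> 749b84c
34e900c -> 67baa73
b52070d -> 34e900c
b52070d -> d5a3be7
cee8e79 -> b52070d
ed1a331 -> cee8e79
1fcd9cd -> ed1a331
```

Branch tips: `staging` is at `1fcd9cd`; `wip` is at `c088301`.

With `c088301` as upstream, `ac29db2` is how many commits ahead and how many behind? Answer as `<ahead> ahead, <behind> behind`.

0 ahead, 4 behind

Reachable from ac29db2: {ac29db2}.
Reachable from c088301: {043f831, 20aca50, 4f978d8, ac29db2, c088301}.
Only in ac29db2's history (ahead): {} — 0.
Only in c088301's history (behind): {043f831, 20aca50, 4f978d8, c088301} — 4.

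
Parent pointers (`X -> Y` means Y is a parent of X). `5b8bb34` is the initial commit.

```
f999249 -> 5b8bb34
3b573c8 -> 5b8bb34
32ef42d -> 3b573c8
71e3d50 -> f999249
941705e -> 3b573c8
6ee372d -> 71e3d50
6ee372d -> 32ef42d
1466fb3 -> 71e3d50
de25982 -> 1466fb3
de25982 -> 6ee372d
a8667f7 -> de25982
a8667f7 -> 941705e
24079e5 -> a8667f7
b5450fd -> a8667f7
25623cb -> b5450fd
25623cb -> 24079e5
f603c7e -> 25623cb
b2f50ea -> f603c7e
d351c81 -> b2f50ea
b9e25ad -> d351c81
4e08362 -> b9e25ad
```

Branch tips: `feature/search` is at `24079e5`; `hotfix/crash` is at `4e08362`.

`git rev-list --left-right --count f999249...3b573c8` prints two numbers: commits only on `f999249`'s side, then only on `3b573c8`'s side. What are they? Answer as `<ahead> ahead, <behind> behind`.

1 ahead, 1 behind

Reachable from f999249: {5b8bb34, f999249}.
Reachable from 3b573c8: {3b573c8, 5b8bb34}.
Only in f999249's history (ahead): {f999249} — 1.
Only in 3b573c8's history (behind): {3b573c8} — 1.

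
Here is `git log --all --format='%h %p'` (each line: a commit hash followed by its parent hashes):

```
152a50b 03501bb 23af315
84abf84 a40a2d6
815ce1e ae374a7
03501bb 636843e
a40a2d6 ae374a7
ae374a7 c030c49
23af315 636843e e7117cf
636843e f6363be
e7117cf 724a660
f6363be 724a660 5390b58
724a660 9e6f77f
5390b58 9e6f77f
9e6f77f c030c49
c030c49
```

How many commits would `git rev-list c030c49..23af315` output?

Reachable from 23af315: {23af315, 5390b58, 636843e, 724a660, 9e6f77f, c030c49, e7117cf, f6363be}.
Reachable from c030c49: {c030c49}.
In 23af315's history but not c030c49's: {23af315, 5390b58, 636843e, 724a660, 9e6f77f, e7117cf, f6363be} — 7 commits.

7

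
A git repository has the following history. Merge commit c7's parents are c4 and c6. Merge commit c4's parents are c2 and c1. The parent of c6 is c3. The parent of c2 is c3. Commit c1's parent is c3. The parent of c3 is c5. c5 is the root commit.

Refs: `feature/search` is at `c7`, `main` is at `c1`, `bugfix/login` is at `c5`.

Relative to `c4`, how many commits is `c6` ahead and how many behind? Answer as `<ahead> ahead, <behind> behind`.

Reachable from c6: {c3, c5, c6}.
Reachable from c4: {c1, c2, c3, c4, c5}.
Only in c6's history (ahead): {c6} — 1.
Only in c4's history (behind): {c1, c2, c4} — 3.

1 ahead, 3 behind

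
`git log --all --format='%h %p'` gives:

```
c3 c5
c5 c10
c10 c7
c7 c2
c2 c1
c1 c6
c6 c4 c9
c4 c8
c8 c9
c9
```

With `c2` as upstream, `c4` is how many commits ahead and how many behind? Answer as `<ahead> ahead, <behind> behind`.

0 ahead, 3 behind

Reachable from c4: {c4, c8, c9}.
Reachable from c2: {c1, c2, c4, c6, c8, c9}.
Only in c4's history (ahead): {} — 0.
Only in c2's history (behind): {c1, c2, c6} — 3.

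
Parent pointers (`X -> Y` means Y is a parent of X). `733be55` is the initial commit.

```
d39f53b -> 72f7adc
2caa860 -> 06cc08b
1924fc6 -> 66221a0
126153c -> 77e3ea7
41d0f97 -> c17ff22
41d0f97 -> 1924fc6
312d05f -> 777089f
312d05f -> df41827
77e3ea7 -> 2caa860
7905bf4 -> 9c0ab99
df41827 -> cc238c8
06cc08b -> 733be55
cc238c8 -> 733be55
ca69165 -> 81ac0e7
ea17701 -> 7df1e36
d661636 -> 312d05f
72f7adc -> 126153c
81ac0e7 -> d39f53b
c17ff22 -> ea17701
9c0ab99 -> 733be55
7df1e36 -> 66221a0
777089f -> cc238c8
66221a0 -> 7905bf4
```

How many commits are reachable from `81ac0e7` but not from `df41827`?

7

Reachable from 81ac0e7: {06cc08b, 126153c, 2caa860, 72f7adc, 733be55, 77e3ea7, 81ac0e7, d39f53b}.
Reachable from df41827: {733be55, cc238c8, df41827}.
In 81ac0e7's history but not df41827's: {06cc08b, 126153c, 2caa860, 72f7adc, 77e3ea7, 81ac0e7, d39f53b} — 7 commits.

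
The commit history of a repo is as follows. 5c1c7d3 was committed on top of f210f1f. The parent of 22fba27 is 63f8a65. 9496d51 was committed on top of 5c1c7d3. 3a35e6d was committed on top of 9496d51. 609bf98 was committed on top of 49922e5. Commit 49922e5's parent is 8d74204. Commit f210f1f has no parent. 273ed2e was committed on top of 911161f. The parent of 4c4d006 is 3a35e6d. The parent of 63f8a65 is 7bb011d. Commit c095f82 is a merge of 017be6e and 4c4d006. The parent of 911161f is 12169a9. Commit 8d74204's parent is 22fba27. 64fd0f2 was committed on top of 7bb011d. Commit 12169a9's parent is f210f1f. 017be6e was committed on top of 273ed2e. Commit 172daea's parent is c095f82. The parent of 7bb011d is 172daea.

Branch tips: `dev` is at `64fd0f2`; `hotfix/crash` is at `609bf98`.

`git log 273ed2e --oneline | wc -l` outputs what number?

4

Walking parent pointers from 273ed2e: reachable set = {12169a9, 273ed2e, 911161f, f210f1f}.
That is 4 commits.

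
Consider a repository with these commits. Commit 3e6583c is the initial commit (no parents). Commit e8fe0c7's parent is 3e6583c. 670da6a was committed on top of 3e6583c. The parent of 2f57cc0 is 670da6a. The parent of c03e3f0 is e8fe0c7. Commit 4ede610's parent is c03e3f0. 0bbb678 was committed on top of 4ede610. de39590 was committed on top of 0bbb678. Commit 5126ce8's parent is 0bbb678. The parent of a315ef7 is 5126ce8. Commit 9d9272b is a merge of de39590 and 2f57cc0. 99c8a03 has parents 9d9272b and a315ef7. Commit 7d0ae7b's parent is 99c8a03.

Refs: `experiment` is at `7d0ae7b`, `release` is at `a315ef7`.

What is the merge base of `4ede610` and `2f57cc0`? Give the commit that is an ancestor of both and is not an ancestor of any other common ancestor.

Ancestors of 4ede610: {3e6583c, 4ede610, c03e3f0, e8fe0c7}.
Ancestors of 2f57cc0: {2f57cc0, 3e6583c, 670da6a}.
Common ancestors: {3e6583c}.
The only common ancestor is 3e6583c, so it is the merge base.

3e6583c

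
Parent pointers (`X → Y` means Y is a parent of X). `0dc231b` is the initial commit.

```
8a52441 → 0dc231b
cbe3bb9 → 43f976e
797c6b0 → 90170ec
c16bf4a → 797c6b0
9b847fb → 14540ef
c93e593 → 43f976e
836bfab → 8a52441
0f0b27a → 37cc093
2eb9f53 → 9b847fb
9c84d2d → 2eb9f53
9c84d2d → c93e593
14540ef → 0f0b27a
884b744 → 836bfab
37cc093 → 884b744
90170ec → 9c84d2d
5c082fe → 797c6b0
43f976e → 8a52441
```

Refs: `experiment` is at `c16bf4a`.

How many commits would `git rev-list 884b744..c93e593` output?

2

Reachable from c93e593: {0dc231b, 43f976e, 8a52441, c93e593}.
Reachable from 884b744: {0dc231b, 836bfab, 884b744, 8a52441}.
In c93e593's history but not 884b744's: {43f976e, c93e593} — 2 commits.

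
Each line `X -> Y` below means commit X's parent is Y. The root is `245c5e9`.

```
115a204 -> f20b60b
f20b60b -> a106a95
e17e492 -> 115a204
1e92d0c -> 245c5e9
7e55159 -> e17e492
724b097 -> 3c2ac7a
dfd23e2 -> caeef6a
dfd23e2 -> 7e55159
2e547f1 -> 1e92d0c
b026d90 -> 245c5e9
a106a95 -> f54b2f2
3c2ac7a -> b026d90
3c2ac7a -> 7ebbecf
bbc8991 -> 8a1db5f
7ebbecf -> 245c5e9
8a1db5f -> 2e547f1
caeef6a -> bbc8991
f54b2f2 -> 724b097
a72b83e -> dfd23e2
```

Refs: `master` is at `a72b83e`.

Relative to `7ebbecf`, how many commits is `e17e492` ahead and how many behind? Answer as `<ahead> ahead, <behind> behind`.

8 ahead, 0 behind

Reachable from e17e492: {115a204, 245c5e9, 3c2ac7a, 724b097, 7ebbecf, a106a95, b026d90, e17e492, f20b60b, f54b2f2}.
Reachable from 7ebbecf: {245c5e9, 7ebbecf}.
Only in e17e492's history (ahead): {115a204, 3c2ac7a, 724b097, a106a95, b026d90, e17e492, f20b60b, f54b2f2} — 8.
Only in 7ebbecf's history (behind): {} — 0.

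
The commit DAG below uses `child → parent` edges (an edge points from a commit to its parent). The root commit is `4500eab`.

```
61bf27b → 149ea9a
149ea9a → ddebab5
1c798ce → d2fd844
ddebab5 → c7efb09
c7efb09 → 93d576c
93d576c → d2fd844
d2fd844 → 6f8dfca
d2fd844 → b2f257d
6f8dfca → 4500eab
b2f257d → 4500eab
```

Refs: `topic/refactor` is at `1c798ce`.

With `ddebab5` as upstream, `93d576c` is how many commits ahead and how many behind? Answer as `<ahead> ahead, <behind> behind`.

Reachable from 93d576c: {4500eab, 6f8dfca, 93d576c, b2f257d, d2fd844}.
Reachable from ddebab5: {4500eab, 6f8dfca, 93d576c, b2f257d, c7efb09, d2fd844, ddebab5}.
Only in 93d576c's history (ahead): {} — 0.
Only in ddebab5's history (behind): {c7efb09, ddebab5} — 2.

0 ahead, 2 behind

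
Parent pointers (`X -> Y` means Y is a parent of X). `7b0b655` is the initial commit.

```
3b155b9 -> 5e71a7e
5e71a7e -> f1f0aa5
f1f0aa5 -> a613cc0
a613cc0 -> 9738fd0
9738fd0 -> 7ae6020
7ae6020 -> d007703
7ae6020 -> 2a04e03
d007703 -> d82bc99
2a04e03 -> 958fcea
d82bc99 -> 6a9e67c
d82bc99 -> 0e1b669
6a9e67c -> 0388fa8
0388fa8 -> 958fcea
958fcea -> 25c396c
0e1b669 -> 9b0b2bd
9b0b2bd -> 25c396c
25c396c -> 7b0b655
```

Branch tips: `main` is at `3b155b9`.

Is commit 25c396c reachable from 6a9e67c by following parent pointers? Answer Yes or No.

Ancestors of 6a9e67c (commits reachable by following parents): {0388fa8, 25c396c, 6a9e67c, 7b0b655, 958fcea}.
25c396c is in that set, so it is an ancestor of 6a9e67c.

Yes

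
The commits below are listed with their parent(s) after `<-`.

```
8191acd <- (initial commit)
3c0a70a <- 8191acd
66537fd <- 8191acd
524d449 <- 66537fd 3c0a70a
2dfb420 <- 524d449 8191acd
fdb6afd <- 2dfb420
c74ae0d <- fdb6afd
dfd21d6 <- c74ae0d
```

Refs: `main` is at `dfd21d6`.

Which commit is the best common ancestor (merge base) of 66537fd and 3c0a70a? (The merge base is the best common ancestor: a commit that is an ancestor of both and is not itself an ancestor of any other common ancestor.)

8191acd

Ancestors of 66537fd: {66537fd, 8191acd}.
Ancestors of 3c0a70a: {3c0a70a, 8191acd}.
Common ancestors: {8191acd}.
The only common ancestor is 8191acd, so it is the merge base.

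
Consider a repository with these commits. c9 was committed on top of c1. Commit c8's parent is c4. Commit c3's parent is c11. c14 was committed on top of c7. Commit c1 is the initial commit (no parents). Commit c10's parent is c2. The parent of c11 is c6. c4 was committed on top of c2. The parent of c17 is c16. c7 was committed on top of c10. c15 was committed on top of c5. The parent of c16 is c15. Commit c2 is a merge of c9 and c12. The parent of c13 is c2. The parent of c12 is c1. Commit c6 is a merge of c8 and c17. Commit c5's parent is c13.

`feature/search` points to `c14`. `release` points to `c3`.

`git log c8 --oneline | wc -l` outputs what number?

Walking parent pointers from c8: reachable set = {c1, c12, c2, c4, c8, c9}.
That is 6 commits.

6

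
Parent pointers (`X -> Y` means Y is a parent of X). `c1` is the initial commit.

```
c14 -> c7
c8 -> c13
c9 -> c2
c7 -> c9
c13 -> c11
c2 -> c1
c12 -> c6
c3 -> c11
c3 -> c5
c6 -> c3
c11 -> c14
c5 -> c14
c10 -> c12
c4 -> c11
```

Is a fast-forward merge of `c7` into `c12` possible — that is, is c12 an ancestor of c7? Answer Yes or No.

No

A fast-forward from c12 to c7 is possible iff c12 is an ancestor of c7.
Ancestors of c7: {c1, c2, c7, c9}.
c12 is not among them, so fast-forward is not possible.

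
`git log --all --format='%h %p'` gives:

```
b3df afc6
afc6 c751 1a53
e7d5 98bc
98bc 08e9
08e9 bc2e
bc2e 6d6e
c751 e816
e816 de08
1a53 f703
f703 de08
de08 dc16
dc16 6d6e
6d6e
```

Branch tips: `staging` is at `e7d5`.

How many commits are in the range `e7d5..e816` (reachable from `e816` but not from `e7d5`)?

3

Reachable from e816: {6d6e, dc16, de08, e816}.
Reachable from e7d5: {08e9, 6d6e, 98bc, bc2e, e7d5}.
In e816's history but not e7d5's: {dc16, de08, e816} — 3 commits.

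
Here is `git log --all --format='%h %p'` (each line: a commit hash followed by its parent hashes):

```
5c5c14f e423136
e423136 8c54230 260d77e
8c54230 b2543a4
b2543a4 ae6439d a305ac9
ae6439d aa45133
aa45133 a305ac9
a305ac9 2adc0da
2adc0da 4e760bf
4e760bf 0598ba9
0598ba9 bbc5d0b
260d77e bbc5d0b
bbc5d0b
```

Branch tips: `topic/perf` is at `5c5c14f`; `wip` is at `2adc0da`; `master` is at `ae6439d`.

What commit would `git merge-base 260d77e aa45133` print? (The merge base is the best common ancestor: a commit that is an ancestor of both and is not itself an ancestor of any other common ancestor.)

Ancestors of 260d77e: {260d77e, bbc5d0b}.
Ancestors of aa45133: {0598ba9, 2adc0da, 4e760bf, a305ac9, aa45133, bbc5d0b}.
Common ancestors: {bbc5d0b}.
The only common ancestor is bbc5d0b, so it is the merge base.

bbc5d0b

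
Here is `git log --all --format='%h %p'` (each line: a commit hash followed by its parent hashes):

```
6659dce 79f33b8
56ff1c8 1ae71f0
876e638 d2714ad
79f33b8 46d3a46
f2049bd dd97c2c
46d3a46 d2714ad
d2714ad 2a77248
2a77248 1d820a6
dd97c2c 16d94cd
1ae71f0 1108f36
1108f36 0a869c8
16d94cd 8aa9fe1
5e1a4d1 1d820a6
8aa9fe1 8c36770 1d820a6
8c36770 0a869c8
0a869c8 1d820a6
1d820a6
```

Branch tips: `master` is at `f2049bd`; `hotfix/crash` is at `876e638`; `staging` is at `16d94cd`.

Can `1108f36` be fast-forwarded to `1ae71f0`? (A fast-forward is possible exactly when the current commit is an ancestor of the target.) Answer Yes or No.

A fast-forward from 1108f36 to 1ae71f0 is possible iff 1108f36 is an ancestor of 1ae71f0.
Ancestors of 1ae71f0: {0a869c8, 1108f36, 1ae71f0, 1d820a6}.
1108f36 is among them, so fast-forward is possible.

Yes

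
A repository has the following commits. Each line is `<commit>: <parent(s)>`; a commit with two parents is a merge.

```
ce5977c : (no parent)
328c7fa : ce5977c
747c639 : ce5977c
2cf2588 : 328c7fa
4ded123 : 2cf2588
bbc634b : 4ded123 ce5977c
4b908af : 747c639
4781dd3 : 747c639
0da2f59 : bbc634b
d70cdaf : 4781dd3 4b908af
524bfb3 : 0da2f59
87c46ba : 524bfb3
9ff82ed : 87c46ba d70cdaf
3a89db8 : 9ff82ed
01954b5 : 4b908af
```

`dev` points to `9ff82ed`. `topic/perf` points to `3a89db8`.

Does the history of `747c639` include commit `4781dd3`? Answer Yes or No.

Ancestors of 747c639: {747c639, ce5977c}.
4781dd3 is not in that set, so it is not an ancestor of 747c639.

No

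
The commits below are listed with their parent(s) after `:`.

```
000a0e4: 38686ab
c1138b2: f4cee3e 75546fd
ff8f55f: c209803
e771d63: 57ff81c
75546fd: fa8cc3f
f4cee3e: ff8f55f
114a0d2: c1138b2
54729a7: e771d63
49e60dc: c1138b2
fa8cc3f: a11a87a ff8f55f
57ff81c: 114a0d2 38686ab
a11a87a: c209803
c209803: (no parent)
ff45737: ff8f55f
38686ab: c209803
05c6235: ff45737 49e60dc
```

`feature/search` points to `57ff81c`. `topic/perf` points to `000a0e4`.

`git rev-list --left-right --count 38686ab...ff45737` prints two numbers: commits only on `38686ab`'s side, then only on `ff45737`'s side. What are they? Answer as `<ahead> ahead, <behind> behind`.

Reachable from 38686ab: {38686ab, c209803}.
Reachable from ff45737: {c209803, ff45737, ff8f55f}.
Only in 38686ab's history (ahead): {38686ab} — 1.
Only in ff45737's history (behind): {ff45737, ff8f55f} — 2.

1 ahead, 2 behind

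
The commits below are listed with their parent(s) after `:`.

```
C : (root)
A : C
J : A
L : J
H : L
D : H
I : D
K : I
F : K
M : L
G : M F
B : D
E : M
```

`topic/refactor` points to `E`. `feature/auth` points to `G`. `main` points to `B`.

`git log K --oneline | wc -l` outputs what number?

Walking parent pointers from K: reachable set = {A, C, D, H, I, J, K, L}.
That is 8 commits.

8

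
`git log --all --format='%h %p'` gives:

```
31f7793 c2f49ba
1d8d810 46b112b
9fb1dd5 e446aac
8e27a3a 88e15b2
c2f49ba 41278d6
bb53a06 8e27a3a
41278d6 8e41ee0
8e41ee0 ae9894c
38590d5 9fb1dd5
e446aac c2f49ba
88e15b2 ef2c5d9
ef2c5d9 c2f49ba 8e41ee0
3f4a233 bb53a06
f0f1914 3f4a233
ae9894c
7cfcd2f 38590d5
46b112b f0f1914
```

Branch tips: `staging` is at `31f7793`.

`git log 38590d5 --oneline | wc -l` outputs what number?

Walking parent pointers from 38590d5: reachable set = {38590d5, 41278d6, 8e41ee0, 9fb1dd5, ae9894c, c2f49ba, e446aac}.
That is 7 commits.

7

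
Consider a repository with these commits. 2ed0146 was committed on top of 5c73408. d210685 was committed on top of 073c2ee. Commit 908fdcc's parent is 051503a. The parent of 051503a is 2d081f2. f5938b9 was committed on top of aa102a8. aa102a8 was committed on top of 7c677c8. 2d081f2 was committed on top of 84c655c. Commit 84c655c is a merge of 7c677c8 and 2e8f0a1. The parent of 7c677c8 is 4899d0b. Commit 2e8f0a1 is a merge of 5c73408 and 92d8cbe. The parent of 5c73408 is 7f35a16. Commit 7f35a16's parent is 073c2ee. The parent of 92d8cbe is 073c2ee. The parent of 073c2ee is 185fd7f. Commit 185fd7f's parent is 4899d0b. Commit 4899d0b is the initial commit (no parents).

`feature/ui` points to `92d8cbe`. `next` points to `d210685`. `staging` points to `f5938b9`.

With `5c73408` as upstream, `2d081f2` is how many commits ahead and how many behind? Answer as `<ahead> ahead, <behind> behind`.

Reachable from 2d081f2: {073c2ee, 185fd7f, 2d081f2, 2e8f0a1, 4899d0b, 5c73408, 7c677c8, 7f35a16, 84c655c, 92d8cbe}.
Reachable from 5c73408: {073c2ee, 185fd7f, 4899d0b, 5c73408, 7f35a16}.
Only in 2d081f2's history (ahead): {2d081f2, 2e8f0a1, 7c677c8, 84c655c, 92d8cbe} — 5.
Only in 5c73408's history (behind): {} — 0.

5 ahead, 0 behind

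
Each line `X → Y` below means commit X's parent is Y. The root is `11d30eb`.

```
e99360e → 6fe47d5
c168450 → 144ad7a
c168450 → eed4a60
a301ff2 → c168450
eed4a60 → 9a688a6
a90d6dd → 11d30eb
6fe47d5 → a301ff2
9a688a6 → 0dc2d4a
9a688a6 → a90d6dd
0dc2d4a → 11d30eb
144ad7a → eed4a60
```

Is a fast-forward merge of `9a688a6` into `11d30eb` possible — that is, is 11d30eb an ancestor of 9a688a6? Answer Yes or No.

Yes

A fast-forward from 11d30eb to 9a688a6 is possible iff 11d30eb is an ancestor of 9a688a6.
Ancestors of 9a688a6: {0dc2d4a, 11d30eb, 9a688a6, a90d6dd}.
11d30eb is among them, so fast-forward is possible.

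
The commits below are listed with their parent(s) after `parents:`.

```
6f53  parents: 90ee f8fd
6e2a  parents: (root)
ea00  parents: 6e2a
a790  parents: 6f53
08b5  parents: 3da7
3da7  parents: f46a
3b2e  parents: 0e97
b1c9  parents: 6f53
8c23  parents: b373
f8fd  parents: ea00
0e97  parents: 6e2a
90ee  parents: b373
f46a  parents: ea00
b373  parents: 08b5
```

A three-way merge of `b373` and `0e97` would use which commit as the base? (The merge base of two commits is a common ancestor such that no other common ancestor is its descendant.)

6e2a

Ancestors of b373: {08b5, 3da7, 6e2a, b373, ea00, f46a}.
Ancestors of 0e97: {0e97, 6e2a}.
Common ancestors: {6e2a}.
The only common ancestor is 6e2a, so it is the merge base.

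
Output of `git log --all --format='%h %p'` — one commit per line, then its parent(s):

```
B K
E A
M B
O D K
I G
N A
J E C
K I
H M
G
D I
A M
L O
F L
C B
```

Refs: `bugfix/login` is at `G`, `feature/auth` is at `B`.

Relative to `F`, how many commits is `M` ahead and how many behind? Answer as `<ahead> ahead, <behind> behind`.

2 ahead, 4 behind

Reachable from M: {B, G, I, K, M}.
Reachable from F: {D, F, G, I, K, L, O}.
Only in M's history (ahead): {B, M} — 2.
Only in F's history (behind): {D, F, L, O} — 4.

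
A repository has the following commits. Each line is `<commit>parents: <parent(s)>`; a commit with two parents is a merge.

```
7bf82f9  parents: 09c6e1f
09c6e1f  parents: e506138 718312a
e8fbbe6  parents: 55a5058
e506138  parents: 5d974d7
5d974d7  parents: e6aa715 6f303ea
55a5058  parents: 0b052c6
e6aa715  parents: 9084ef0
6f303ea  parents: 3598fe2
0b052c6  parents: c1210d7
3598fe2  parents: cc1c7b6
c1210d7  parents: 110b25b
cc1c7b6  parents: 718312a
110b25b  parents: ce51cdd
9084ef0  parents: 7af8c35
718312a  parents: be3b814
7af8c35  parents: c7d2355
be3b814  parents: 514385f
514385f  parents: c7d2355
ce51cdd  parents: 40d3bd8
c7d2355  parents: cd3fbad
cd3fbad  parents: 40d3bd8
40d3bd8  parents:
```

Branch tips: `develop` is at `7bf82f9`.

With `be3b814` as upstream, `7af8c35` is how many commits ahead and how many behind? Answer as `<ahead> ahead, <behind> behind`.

Reachable from 7af8c35: {40d3bd8, 7af8c35, c7d2355, cd3fbad}.
Reachable from be3b814: {40d3bd8, 514385f, be3b814, c7d2355, cd3fbad}.
Only in 7af8c35's history (ahead): {7af8c35} — 1.
Only in be3b814's history (behind): {514385f, be3b814} — 2.

1 ahead, 2 behind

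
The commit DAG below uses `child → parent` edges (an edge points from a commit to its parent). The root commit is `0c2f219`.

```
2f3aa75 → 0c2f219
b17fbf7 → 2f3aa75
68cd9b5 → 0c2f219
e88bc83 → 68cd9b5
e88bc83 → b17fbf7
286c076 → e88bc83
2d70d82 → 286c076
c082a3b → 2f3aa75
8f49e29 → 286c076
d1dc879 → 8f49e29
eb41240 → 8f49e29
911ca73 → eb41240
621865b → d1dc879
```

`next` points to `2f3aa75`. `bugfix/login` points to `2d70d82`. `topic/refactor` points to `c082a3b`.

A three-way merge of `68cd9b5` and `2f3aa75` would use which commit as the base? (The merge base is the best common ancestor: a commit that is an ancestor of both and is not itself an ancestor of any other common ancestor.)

0c2f219

Ancestors of 68cd9b5: {0c2f219, 68cd9b5}.
Ancestors of 2f3aa75: {0c2f219, 2f3aa75}.
Common ancestors: {0c2f219}.
The only common ancestor is 0c2f219, so it is the merge base.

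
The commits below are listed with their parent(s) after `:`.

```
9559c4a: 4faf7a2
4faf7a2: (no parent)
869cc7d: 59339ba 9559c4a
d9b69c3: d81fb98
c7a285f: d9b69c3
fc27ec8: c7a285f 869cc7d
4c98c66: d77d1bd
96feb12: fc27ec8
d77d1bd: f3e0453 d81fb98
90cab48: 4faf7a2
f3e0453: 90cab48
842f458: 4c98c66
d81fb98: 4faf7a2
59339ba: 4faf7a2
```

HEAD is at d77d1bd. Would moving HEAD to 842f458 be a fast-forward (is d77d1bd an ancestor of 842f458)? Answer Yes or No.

A fast-forward from d77d1bd to 842f458 is possible iff d77d1bd is an ancestor of 842f458.
Ancestors of 842f458: {4c98c66, 4faf7a2, 842f458, 90cab48, d77d1bd, d81fb98, f3e0453}.
d77d1bd is among them, so fast-forward is possible.

Yes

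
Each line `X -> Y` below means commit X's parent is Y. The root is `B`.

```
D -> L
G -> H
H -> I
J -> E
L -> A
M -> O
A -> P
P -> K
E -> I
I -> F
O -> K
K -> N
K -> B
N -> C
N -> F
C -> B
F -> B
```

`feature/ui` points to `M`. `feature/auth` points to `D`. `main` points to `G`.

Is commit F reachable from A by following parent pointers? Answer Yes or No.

Yes

Ancestors of A (commits reachable by following parents): {A, B, C, F, K, N, P}.
F is in that set, so it is an ancestor of A.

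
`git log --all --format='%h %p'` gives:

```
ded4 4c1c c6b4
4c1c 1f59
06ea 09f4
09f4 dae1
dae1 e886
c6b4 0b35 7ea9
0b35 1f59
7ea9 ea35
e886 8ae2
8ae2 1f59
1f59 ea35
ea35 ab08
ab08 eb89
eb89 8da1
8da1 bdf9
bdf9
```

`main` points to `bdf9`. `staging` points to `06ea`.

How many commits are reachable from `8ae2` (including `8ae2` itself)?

Walking parent pointers from 8ae2: reachable set = {1f59, 8ae2, 8da1, ab08, bdf9, ea35, eb89}.
That is 7 commits.

7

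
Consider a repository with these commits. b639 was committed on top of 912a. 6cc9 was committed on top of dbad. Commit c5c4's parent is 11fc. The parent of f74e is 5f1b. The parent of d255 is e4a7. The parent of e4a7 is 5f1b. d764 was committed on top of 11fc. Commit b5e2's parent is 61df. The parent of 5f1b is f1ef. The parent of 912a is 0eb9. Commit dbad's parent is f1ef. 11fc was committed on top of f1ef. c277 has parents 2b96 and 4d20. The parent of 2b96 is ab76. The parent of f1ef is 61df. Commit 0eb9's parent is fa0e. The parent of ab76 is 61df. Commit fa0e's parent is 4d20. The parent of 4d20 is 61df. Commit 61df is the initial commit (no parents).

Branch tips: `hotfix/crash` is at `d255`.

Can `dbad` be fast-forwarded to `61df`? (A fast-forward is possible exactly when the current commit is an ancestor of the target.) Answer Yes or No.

A fast-forward from dbad to 61df is possible iff dbad is an ancestor of 61df.
Ancestors of 61df: {61df}.
dbad is not among them, so fast-forward is not possible.

No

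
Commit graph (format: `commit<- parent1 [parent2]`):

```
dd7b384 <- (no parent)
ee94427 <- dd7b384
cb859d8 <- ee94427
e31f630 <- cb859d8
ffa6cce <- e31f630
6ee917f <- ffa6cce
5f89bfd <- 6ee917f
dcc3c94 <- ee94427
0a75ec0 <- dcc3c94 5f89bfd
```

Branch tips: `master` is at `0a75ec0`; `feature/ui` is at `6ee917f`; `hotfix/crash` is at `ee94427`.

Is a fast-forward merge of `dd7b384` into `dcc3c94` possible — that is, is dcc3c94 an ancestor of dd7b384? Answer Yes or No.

No

A fast-forward from dcc3c94 to dd7b384 is possible iff dcc3c94 is an ancestor of dd7b384.
Ancestors of dd7b384: {dd7b384}.
dcc3c94 is not among them, so fast-forward is not possible.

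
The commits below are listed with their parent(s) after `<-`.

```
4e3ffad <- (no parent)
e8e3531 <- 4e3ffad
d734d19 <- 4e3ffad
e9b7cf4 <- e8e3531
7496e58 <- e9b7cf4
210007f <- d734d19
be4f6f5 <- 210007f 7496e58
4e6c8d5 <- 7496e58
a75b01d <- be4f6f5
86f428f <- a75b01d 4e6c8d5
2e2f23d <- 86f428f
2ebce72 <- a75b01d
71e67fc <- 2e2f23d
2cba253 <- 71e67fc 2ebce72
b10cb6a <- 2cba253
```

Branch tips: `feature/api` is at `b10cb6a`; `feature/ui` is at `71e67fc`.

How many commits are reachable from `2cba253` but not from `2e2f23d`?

3

Reachable from 2cba253: {210007f, 2cba253, 2e2f23d, 2ebce72, 4e3ffad, 4e6c8d5, 71e67fc, 7496e58, 86f428f, a75b01d, be4f6f5, d734d19, e8e3531, e9b7cf4}.
Reachable from 2e2f23d: {210007f, 2e2f23d, 4e3ffad, 4e6c8d5, 7496e58, 86f428f, a75b01d, be4f6f5, d734d19, e8e3531, e9b7cf4}.
In 2cba253's history but not 2e2f23d's: {2cba253, 2ebce72, 71e67fc} — 3 commits.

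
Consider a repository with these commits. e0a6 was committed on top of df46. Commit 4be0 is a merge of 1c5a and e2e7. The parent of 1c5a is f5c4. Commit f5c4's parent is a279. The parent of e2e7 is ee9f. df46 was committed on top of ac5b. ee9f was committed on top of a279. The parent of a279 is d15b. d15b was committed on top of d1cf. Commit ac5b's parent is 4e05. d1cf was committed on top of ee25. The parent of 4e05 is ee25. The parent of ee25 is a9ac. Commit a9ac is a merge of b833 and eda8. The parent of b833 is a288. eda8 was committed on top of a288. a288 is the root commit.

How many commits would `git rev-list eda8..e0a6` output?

Reachable from e0a6: {4e05, a288, a9ac, ac5b, b833, df46, e0a6, eda8, ee25}.
Reachable from eda8: {a288, eda8}.
In e0a6's history but not eda8's: {4e05, a9ac, ac5b, b833, df46, e0a6, ee25} — 7 commits.

7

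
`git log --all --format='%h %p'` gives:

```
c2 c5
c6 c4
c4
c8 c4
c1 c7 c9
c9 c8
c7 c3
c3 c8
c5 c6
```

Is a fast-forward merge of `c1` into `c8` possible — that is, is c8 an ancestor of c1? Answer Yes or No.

A fast-forward from c8 to c1 is possible iff c8 is an ancestor of c1.
Ancestors of c1: {c1, c3, c4, c7, c8, c9}.
c8 is among them, so fast-forward is possible.

Yes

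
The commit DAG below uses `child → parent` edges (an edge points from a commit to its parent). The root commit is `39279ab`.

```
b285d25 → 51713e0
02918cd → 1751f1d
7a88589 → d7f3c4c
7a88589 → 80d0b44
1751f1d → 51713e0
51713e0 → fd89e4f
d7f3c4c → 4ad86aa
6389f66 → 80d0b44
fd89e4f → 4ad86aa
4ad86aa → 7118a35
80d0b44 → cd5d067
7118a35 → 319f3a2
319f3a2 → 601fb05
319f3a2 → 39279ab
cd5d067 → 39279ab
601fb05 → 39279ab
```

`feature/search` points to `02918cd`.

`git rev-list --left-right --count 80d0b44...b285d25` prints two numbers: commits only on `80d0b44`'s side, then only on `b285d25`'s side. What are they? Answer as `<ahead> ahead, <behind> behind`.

2 ahead, 7 behind

Reachable from 80d0b44: {39279ab, 80d0b44, cd5d067}.
Reachable from b285d25: {319f3a2, 39279ab, 4ad86aa, 51713e0, 601fb05, 7118a35, b285d25, fd89e4f}.
Only in 80d0b44's history (ahead): {80d0b44, cd5d067} — 2.
Only in b285d25's history (behind): {319f3a2, 4ad86aa, 51713e0, 601fb05, 7118a35, b285d25, fd89e4f} — 7.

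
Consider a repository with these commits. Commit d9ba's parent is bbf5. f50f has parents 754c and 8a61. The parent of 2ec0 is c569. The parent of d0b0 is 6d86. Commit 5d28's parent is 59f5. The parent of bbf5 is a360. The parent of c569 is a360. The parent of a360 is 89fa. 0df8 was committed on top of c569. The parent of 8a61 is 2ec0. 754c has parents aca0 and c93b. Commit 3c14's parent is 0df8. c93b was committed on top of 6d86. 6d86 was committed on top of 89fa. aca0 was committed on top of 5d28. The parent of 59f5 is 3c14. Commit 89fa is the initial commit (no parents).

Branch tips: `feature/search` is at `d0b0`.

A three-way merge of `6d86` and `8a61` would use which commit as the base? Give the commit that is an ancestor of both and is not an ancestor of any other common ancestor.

89fa

Ancestors of 6d86: {6d86, 89fa}.
Ancestors of 8a61: {2ec0, 89fa, 8a61, a360, c569}.
Common ancestors: {89fa}.
The only common ancestor is 89fa, so it is the merge base.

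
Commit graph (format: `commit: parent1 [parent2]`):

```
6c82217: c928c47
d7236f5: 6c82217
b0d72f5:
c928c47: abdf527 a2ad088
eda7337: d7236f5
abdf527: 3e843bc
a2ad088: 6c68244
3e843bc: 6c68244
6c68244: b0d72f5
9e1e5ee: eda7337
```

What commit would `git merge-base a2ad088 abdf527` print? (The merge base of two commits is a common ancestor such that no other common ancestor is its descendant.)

Ancestors of a2ad088: {6c68244, a2ad088, b0d72f5}.
Ancestors of abdf527: {3e843bc, 6c68244, abdf527, b0d72f5}.
Common ancestors: {6c68244, b0d72f5}.
Among these, 6c68244 is not an ancestor of any other common ancestor — it is the merge base.

6c68244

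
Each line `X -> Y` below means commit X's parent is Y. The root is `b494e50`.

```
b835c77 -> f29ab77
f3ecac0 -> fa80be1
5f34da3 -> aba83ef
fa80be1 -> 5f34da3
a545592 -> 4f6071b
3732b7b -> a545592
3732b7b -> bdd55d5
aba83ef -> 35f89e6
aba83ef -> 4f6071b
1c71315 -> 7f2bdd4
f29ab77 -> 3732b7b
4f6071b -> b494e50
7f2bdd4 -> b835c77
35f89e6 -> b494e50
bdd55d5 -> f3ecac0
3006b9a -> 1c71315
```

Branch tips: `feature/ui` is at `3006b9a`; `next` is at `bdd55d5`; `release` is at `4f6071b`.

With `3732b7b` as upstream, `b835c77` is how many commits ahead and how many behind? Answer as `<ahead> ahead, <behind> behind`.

Reachable from b835c77: {35f89e6, 3732b7b, 4f6071b, 5f34da3, a545592, aba83ef, b494e50, b835c77, bdd55d5, f29ab77, f3ecac0, fa80be1}.
Reachable from 3732b7b: {35f89e6, 3732b7b, 4f6071b, 5f34da3, a545592, aba83ef, b494e50, bdd55d5, f3ecac0, fa80be1}.
Only in b835c77's history (ahead): {b835c77, f29ab77} — 2.
Only in 3732b7b's history (behind): {} — 0.

2 ahead, 0 behind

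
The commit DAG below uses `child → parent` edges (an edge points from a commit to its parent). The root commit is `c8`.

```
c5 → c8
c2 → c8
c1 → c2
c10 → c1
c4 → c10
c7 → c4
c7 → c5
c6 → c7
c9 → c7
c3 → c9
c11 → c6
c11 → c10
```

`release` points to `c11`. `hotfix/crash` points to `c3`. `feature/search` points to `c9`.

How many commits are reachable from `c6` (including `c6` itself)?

8

Walking parent pointers from c6: reachable set = {c1, c10, c2, c4, c5, c6, c7, c8}.
That is 8 commits.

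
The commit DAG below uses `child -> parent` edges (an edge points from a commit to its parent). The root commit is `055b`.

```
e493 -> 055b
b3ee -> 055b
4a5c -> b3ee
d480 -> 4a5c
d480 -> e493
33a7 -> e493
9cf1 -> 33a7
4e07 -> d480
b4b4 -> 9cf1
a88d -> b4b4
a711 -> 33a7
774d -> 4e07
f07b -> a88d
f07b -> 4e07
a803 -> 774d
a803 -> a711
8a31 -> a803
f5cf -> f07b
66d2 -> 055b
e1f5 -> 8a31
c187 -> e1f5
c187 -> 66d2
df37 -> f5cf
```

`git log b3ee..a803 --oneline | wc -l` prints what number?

Reachable from a803: {055b, 33a7, 4a5c, 4e07, 774d, a711, a803, b3ee, d480, e493}.
Reachable from b3ee: {055b, b3ee}.
In a803's history but not b3ee's: {33a7, 4a5c, 4e07, 774d, a711, a803, d480, e493} — 8 commits.

8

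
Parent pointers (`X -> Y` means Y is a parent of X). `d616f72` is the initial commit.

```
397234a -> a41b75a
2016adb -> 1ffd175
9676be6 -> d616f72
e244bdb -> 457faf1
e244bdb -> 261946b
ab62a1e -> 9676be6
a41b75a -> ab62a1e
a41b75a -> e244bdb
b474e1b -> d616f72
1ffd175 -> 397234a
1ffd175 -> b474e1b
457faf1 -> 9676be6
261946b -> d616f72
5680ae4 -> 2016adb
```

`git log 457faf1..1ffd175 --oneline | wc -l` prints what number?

7

Reachable from 1ffd175: {1ffd175, 261946b, 397234a, 457faf1, 9676be6, a41b75a, ab62a1e, b474e1b, d616f72, e244bdb}.
Reachable from 457faf1: {457faf1, 9676be6, d616f72}.
In 1ffd175's history but not 457faf1's: {1ffd175, 261946b, 397234a, a41b75a, ab62a1e, b474e1b, e244bdb} — 7 commits.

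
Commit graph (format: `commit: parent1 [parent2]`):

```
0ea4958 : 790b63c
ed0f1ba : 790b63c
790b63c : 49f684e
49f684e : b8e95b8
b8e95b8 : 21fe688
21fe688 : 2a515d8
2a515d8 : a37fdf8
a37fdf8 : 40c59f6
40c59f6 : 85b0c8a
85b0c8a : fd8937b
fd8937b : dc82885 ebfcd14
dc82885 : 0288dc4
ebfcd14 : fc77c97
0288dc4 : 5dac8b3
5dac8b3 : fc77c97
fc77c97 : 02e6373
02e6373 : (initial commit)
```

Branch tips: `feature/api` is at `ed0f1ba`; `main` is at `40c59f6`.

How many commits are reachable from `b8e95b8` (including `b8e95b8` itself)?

Walking parent pointers from b8e95b8: reachable set = {0288dc4, 02e6373, 21fe688, 2a515d8, 40c59f6, 5dac8b3, 85b0c8a, a37fdf8, b8e95b8, dc82885, ebfcd14, fc77c97, fd8937b}.
That is 13 commits.

13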